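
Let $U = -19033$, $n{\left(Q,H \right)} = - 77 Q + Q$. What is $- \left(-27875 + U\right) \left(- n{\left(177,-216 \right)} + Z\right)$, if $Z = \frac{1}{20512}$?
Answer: $\frac{3235800912975}{5128} \approx 6.3101 \cdot 10^{8}$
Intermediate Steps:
$n{\left(Q,H \right)} = - 76 Q$
$Z = \frac{1}{20512} \approx 4.8752 \cdot 10^{-5}$
$- \left(-27875 + U\right) \left(- n{\left(177,-216 \right)} + Z\right) = - \left(-27875 - 19033\right) \left(- \left(-76\right) 177 + \frac{1}{20512}\right) = - \left(-46908\right) \left(\left(-1\right) \left(-13452\right) + \frac{1}{20512}\right) = - \left(-46908\right) \left(13452 + \frac{1}{20512}\right) = - \frac{\left(-46908\right) 275927425}{20512} = \left(-1\right) \left(- \frac{3235800912975}{5128}\right) = \frac{3235800912975}{5128}$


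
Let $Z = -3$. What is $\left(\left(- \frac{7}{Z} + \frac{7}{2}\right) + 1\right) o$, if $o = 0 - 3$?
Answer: $- \frac{41}{2} \approx -20.5$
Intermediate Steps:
$o = -3$
$\left(\left(- \frac{7}{Z} + \frac{7}{2}\right) + 1\right) o = \left(\left(- \frac{7}{-3} + \frac{7}{2}\right) + 1\right) \left(-3\right) = \left(\left(\left(-7\right) \left(- \frac{1}{3}\right) + 7 \cdot \frac{1}{2}\right) + 1\right) \left(-3\right) = \left(\left(\frac{7}{3} + \frac{7}{2}\right) + 1\right) \left(-3\right) = \left(\frac{35}{6} + 1\right) \left(-3\right) = \frac{41}{6} \left(-3\right) = - \frac{41}{2}$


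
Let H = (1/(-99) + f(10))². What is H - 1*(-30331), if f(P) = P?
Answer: 298252252/9801 ≈ 30431.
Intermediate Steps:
H = 978121/9801 (H = (1/(-99) + 10)² = (-1/99 + 10)² = (989/99)² = 978121/9801 ≈ 99.798)
H - 1*(-30331) = 978121/9801 - 1*(-30331) = 978121/9801 + 30331 = 298252252/9801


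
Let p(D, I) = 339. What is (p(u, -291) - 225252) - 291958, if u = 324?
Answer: -516871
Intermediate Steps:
(p(u, -291) - 225252) - 291958 = (339 - 225252) - 291958 = -224913 - 291958 = -516871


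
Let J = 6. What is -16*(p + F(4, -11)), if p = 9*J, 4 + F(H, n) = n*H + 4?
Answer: -160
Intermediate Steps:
F(H, n) = H*n (F(H, n) = -4 + (n*H + 4) = -4 + (H*n + 4) = -4 + (4 + H*n) = H*n)
p = 54 (p = 9*6 = 54)
-16*(p + F(4, -11)) = -16*(54 + 4*(-11)) = -16*(54 - 44) = -16*10 = -160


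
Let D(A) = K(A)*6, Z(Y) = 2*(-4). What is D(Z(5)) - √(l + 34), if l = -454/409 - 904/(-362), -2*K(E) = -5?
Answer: 15 - 4*√12120768170/74029 ≈ 9.0513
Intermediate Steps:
Z(Y) = -8
K(E) = 5/2 (K(E) = -½*(-5) = 5/2)
D(A) = 15 (D(A) = (5/2)*6 = 15)
l = 102694/74029 (l = -454*1/409 - 904*(-1/362) = -454/409 + 452/181 = 102694/74029 ≈ 1.3872)
D(Z(5)) - √(l + 34) = 15 - √(102694/74029 + 34) = 15 - √(2619680/74029) = 15 - 4*√12120768170/74029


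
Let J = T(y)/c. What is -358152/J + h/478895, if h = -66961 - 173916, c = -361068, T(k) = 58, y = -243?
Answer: 30964686546103927/13887955 ≈ 2.2296e+9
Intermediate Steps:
J = -29/180534 (J = 58/(-361068) = 58*(-1/361068) = -29/180534 ≈ -0.00016063)
h = -240877
-358152/J + h/478895 = -358152/(-29/180534) - 240877/478895 = -358152*(-180534/29) - 240877*1/478895 = 64658613168/29 - 240877/478895 = 30964686546103927/13887955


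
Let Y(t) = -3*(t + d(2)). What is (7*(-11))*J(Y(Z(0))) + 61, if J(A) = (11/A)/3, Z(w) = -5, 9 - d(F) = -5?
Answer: 5788/81 ≈ 71.457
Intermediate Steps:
d(F) = 14 (d(F) = 9 - 1*(-5) = 9 + 5 = 14)
Y(t) = -42 - 3*t (Y(t) = -3*(t + 14) = -3*(14 + t) = -42 - 3*t)
J(A) = 11/(3*A) (J(A) = (11/A)*(⅓) = 11/(3*A))
(7*(-11))*J(Y(Z(0))) + 61 = (7*(-11))*(11/(3*(-42 - 3*(-5)))) + 61 = -847/(3*(-42 + 15)) + 61 = -847/(3*(-27)) + 61 = -847*(-1)/(3*27) + 61 = -77*(-11/81) + 61 = 847/81 + 61 = 5788/81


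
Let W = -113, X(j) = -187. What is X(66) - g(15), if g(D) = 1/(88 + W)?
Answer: -4674/25 ≈ -186.96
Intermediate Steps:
g(D) = -1/25 (g(D) = 1/(88 - 113) = 1/(-25) = -1/25)
X(66) - g(15) = -187 - 1*(-1/25) = -187 + 1/25 = -4674/25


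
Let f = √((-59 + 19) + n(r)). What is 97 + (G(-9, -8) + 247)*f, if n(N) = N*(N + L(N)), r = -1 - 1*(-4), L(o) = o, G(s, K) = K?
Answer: 97 + 239*I*√22 ≈ 97.0 + 1121.0*I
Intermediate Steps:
r = 3 (r = -1 + 4 = 3)
n(N) = 2*N² (n(N) = N*(N + N) = N*(2*N) = 2*N²)
f = I*√22 (f = √((-59 + 19) + 2*3²) = √(-40 + 2*9) = √(-40 + 18) = √(-22) = I*√22 ≈ 4.6904*I)
97 + (G(-9, -8) + 247)*f = 97 + (-8 + 247)*(I*√22) = 97 + 239*(I*√22) = 97 + 239*I*√22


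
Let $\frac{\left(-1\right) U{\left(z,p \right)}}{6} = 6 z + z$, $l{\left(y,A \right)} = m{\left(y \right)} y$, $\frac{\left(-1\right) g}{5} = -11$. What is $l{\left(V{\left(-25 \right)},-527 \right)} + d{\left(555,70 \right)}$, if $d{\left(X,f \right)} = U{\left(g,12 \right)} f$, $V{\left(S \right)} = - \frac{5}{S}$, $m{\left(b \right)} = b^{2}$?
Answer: $- \frac{20212499}{125} \approx -1.617 \cdot 10^{5}$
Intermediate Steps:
$g = 55$ ($g = \left(-5\right) \left(-11\right) = 55$)
$l{\left(y,A \right)} = y^{3}$ ($l{\left(y,A \right)} = y^{2} y = y^{3}$)
$U{\left(z,p \right)} = - 42 z$ ($U{\left(z,p \right)} = - 6 \left(6 z + z\right) = - 6 \cdot 7 z = - 42 z$)
$d{\left(X,f \right)} = - 2310 f$ ($d{\left(X,f \right)} = \left(-42\right) 55 f = - 2310 f$)
$l{\left(V{\left(-25 \right)},-527 \right)} + d{\left(555,70 \right)} = \left(- \frac{5}{-25}\right)^{3} - 161700 = \left(\left(-5\right) \left(- \frac{1}{25}\right)\right)^{3} - 161700 = \left(\frac{1}{5}\right)^{3} - 161700 = \frac{1}{125} - 161700 = - \frac{20212499}{125}$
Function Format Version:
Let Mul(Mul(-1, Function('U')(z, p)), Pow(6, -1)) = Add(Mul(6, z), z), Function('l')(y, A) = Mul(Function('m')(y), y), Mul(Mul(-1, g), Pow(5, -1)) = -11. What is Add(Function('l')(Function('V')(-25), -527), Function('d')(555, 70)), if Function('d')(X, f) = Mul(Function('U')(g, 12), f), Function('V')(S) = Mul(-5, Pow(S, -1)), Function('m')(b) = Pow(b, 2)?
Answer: Rational(-20212499, 125) ≈ -1.6170e+5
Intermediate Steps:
g = 55 (g = Mul(-5, -11) = 55)
Function('l')(y, A) = Pow(y, 3) (Function('l')(y, A) = Mul(Pow(y, 2), y) = Pow(y, 3))
Function('U')(z, p) = Mul(-42, z) (Function('U')(z, p) = Mul(-6, Add(Mul(6, z), z)) = Mul(-6, Mul(7, z)) = Mul(-42, z))
Function('d')(X, f) = Mul(-2310, f) (Function('d')(X, f) = Mul(Mul(-42, 55), f) = Mul(-2310, f))
Add(Function('l')(Function('V')(-25), -527), Function('d')(555, 70)) = Add(Pow(Mul(-5, Pow(-25, -1)), 3), Mul(-2310, 70)) = Add(Pow(Mul(-5, Rational(-1, 25)), 3), -161700) = Add(Pow(Rational(1, 5), 3), -161700) = Add(Rational(1, 125), -161700) = Rational(-20212499, 125)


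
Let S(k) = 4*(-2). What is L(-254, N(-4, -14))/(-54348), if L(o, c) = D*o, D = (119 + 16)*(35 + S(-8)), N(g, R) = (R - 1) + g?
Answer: 154305/9058 ≈ 17.035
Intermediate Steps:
S(k) = -8
N(g, R) = -1 + R + g (N(g, R) = (-1 + R) + g = -1 + R + g)
D = 3645 (D = (119 + 16)*(35 - 8) = 135*27 = 3645)
L(o, c) = 3645*o
L(-254, N(-4, -14))/(-54348) = (3645*(-254))/(-54348) = -925830*(-1/54348) = 154305/9058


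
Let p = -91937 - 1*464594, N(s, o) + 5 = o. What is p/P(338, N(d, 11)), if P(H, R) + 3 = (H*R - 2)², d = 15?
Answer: -556531/4104673 ≈ -0.13558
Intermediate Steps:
N(s, o) = -5 + o
p = -556531 (p = -91937 - 464594 = -556531)
P(H, R) = -3 + (-2 + H*R)² (P(H, R) = -3 + (H*R - 2)² = -3 + (-2 + H*R)²)
p/P(338, N(d, 11)) = -556531/(-3 + (-2 + 338*(-5 + 11))²) = -556531/(-3 + (-2 + 338*6)²) = -556531/(-3 + (-2 + 2028)²) = -556531/(-3 + 2026²) = -556531/(-3 + 4104676) = -556531/4104673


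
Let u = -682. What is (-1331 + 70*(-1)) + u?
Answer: -2083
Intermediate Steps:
(-1331 + 70*(-1)) + u = (-1331 + 70*(-1)) - 682 = (-1331 - 70) - 682 = -1401 - 682 = -2083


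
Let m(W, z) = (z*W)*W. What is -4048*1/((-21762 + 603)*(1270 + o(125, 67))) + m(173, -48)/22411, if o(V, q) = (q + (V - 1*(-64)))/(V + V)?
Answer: -2414689707335192/37669524890211 ≈ -64.102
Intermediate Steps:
m(W, z) = z*W² (m(W, z) = (W*z)*W = z*W²)
o(V, q) = (64 + V + q)/(2*V) (o(V, q) = (q + (V + 64))/((2*V)) = (q + (64 + V))*(1/(2*V)) = (64 + V + q)*(1/(2*V)) = (64 + V + q)/(2*V))
-4048*1/((-21762 + 603)*(1270 + o(125, 67))) + m(173, -48)/22411 = -4048*1/((-21762 + 603)*(1270 + (½)*(64 + 125 + 67)/125)) - 48*173²/22411 = -4048*(-1/(21159*(1270 + (½)*(1/125)*256))) - 48*29929*(1/22411) = -4048*(-1/(21159*(1270 + 128/125))) - 1436592*1/22411 = -4048/((-21159*158878/125)) - 1436592/22411 = -4048/(-3361699602/125) - 1436592/22411 = -4048*(-125/3361699602) - 1436592/22411 = 253000/1680849801 - 1436592/22411 = -2414689707335192/37669524890211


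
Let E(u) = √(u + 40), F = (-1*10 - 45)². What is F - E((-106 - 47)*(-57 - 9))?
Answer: 3025 - √10138 ≈ 2924.3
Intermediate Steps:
F = 3025 (F = (-10 - 45)² = (-55)² = 3025)
E(u) = √(40 + u)
F - E((-106 - 47)*(-57 - 9)) = 3025 - √(40 + (-106 - 47)*(-57 - 9)) = 3025 - √(40 - 153*(-66)) = 3025 - √(40 + 10098) = 3025 - √10138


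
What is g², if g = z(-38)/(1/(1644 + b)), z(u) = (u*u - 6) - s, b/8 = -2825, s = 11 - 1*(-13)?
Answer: 878042623022656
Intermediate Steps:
s = 24 (s = 11 + 13 = 24)
b = -22600 (b = 8*(-2825) = -22600)
z(u) = -30 + u² (z(u) = (u*u - 6) - 1*24 = (u² - 6) - 24 = (-6 + u²) - 24 = -30 + u²)
g = -29631784 (g = (-30 + (-38)²)/(1/(1644 - 22600)) = (-30 + 1444)/(1/(-20956)) = 1414/(-1/20956) = 1414*(-20956) = -29631784)
g² = (-29631784)² = 878042623022656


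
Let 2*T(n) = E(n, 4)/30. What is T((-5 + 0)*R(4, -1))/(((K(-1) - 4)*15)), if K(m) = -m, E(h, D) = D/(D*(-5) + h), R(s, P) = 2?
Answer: 1/20250 ≈ 4.9383e-5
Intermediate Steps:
E(h, D) = D/(h - 5*D) (E(h, D) = D/(-5*D + h) = D/(h - 5*D))
T(n) = 1/(15*(-20 + n)) (T(n) = ((4/(n - 5*4))/30)/2 = ((4/(n - 20))*(1/30))/2 = ((4/(-20 + n))*(1/30))/2 = (2/(15*(-20 + n)))/2 = 1/(15*(-20 + n)))
T((-5 + 0)*R(4, -1))/(((K(-1) - 4)*15)) = (1/(15*(-20 + (-5 + 0)*2)))/(((-1*(-1) - 4)*15)) = (1/(15*(-20 - 5*2)))/(((1 - 4)*15)) = (1/(15*(-20 - 10)))/((-3*15)) = ((1/15)/(-30))/(-45) = ((1/15)*(-1/30))*(-1/45) = -1/450*(-1/45) = 1/20250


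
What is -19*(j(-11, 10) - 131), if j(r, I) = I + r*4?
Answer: 3135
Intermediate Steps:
j(r, I) = I + 4*r
-19*(j(-11, 10) - 131) = -19*((10 + 4*(-11)) - 131) = -19*((10 - 44) - 131) = -19*(-34 - 131) = -19*(-165) = 3135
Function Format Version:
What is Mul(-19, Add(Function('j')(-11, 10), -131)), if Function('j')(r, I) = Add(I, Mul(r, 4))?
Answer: 3135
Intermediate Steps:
Function('j')(r, I) = Add(I, Mul(4, r))
Mul(-19, Add(Function('j')(-11, 10), -131)) = Mul(-19, Add(Add(10, Mul(4, -11)), -131)) = Mul(-19, Add(Add(10, -44), -131)) = Mul(-19, Add(-34, -131)) = Mul(-19, -165) = 3135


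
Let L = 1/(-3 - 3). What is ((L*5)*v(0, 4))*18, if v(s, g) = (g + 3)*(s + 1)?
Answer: -105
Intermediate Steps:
L = -⅙ (L = 1/(-6) = -⅙ ≈ -0.16667)
v(s, g) = (1 + s)*(3 + g) (v(s, g) = (3 + g)*(1 + s) = (1 + s)*(3 + g))
((L*5)*v(0, 4))*18 = ((-⅙*5)*(3 + 4 + 3*0 + 4*0))*18 = -5*(3 + 4 + 0 + 0)/6*18 = -⅚*7*18 = -35/6*18 = -105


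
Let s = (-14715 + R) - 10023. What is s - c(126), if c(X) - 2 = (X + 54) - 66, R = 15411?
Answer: -9443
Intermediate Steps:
s = -9327 (s = (-14715 + 15411) - 10023 = 696 - 10023 = -9327)
c(X) = -10 + X (c(X) = 2 + ((X + 54) - 66) = 2 + ((54 + X) - 66) = 2 + (-12 + X) = -10 + X)
s - c(126) = -9327 - (-10 + 126) = -9327 - 1*116 = -9327 - 116 = -9443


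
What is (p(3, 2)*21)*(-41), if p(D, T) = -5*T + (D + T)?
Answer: 4305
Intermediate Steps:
p(D, T) = D - 4*T
(p(3, 2)*21)*(-41) = ((3 - 4*2)*21)*(-41) = ((3 - 8)*21)*(-41) = -5*21*(-41) = -105*(-41) = 4305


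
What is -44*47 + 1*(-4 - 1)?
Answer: -2073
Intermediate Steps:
-44*47 + 1*(-4 - 1) = -2068 + 1*(-5) = -2068 - 5 = -2073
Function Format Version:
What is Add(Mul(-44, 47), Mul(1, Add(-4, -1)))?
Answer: -2073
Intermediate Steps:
Add(Mul(-44, 47), Mul(1, Add(-4, -1))) = Add(-2068, Mul(1, -5)) = Add(-2068, -5) = -2073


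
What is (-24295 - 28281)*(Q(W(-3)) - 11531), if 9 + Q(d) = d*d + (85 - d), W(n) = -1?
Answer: 602152928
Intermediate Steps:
Q(d) = 76 + d² - d (Q(d) = -9 + (d*d + (85 - d)) = -9 + (d² + (85 - d)) = -9 + (85 + d² - d) = 76 + d² - d)
(-24295 - 28281)*(Q(W(-3)) - 11531) = (-24295 - 28281)*((76 + (-1)² - 1*(-1)) - 11531) = -52576*((76 + 1 + 1) - 11531) = -52576*(78 - 11531) = -52576*(-11453) = 602152928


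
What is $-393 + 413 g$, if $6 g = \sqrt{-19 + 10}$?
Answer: $-393 + \frac{413 i}{2} \approx -393.0 + 206.5 i$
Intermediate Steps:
$g = \frac{i}{2}$ ($g = \frac{\sqrt{-19 + 10}}{6} = \frac{\sqrt{-9}}{6} = \frac{3 i}{6} = \frac{i}{2} \approx 0.5 i$)
$-393 + 413 g = -393 + 413 \frac{i}{2} = -393 + \frac{413 i}{2}$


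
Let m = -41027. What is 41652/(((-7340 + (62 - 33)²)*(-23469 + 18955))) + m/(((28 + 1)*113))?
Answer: -601725758759/48067832311 ≈ -12.518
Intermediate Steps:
41652/(((-7340 + (62 - 33)²)*(-23469 + 18955))) + m/(((28 + 1)*113)) = 41652/(((-7340 + (62 - 33)²)*(-23469 + 18955))) - 41027*1/(113*(28 + 1)) = 41652/(((-7340 + 29²)*(-4514))) - 41027/(29*113) = 41652/(((-7340 + 841)*(-4514))) - 41027/3277 = 41652/((-6499*(-4514))) - 41027*1/3277 = 41652/29336486 - 41027/3277 = 41652*(1/29336486) - 41027/3277 = 20826/14668243 - 41027/3277 = -601725758759/48067832311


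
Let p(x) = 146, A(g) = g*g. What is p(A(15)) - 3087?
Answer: -2941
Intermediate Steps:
A(g) = g**2
p(A(15)) - 3087 = 146 - 3087 = -2941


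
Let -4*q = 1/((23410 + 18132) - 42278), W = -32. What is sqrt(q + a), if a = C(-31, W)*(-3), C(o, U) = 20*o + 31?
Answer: sqrt(239294254)/368 ≈ 42.036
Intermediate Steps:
C(o, U) = 31 + 20*o
q = 1/2944 (q = -1/(4*((23410 + 18132) - 42278)) = -1/(4*(41542 - 42278)) = -1/4/(-736) = -1/4*(-1/736) = 1/2944 ≈ 0.00033967)
a = 1767 (a = (31 + 20*(-31))*(-3) = (31 - 620)*(-3) = -589*(-3) = 1767)
sqrt(q + a) = sqrt(1/2944 + 1767) = sqrt(5202049/2944) = sqrt(239294254)/368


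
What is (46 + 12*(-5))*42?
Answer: -588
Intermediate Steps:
(46 + 12*(-5))*42 = (46 - 60)*42 = -14*42 = -588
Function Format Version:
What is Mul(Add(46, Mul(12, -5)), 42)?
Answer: -588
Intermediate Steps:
Mul(Add(46, Mul(12, -5)), 42) = Mul(Add(46, -60), 42) = Mul(-14, 42) = -588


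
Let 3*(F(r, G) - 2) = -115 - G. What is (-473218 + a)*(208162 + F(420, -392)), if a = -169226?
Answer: -133793031812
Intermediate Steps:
F(r, G) = -109/3 - G/3 (F(r, G) = 2 + (-115 - G)/3 = 2 + (-115/3 - G/3) = -109/3 - G/3)
(-473218 + a)*(208162 + F(420, -392)) = (-473218 - 169226)*(208162 + (-109/3 - 1/3*(-392))) = -642444*(208162 + (-109/3 + 392/3)) = -642444*(208162 + 283/3) = -642444*624769/3 = -133793031812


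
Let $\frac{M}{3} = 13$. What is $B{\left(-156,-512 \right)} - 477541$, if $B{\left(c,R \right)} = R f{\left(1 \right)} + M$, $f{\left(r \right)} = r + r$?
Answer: $-478526$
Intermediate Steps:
$M = 39$ ($M = 3 \cdot 13 = 39$)
$f{\left(r \right)} = 2 r$
$B{\left(c,R \right)} = 39 + 2 R$ ($B{\left(c,R \right)} = R 2 \cdot 1 + 39 = R 2 + 39 = 2 R + 39 = 39 + 2 R$)
$B{\left(-156,-512 \right)} - 477541 = \left(39 + 2 \left(-512\right)\right) - 477541 = \left(39 - 1024\right) - 477541 = -985 - 477541 = -478526$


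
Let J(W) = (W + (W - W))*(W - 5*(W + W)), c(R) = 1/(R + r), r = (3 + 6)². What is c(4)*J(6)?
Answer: -324/85 ≈ -3.8118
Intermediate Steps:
r = 81 (r = 9² = 81)
c(R) = 1/(81 + R) (c(R) = 1/(R + 81) = 1/(81 + R))
J(W) = -9*W² (J(W) = (W + 0)*(W - 10*W) = W*(W - 10*W) = W*(-9*W) = -9*W²)
c(4)*J(6) = (-9*6²)/(81 + 4) = (-9*36)/85 = (1/85)*(-324) = -324/85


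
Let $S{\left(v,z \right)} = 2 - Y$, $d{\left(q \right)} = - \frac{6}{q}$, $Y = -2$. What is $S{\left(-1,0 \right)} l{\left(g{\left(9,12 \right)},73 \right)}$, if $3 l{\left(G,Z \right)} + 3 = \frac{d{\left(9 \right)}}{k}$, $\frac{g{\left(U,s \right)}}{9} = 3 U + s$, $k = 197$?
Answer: $- \frac{7100}{1773} \approx -4.0045$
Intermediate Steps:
$g{\left(U,s \right)} = 9 s + 27 U$ ($g{\left(U,s \right)} = 9 \left(3 U + s\right) = 9 \left(s + 3 U\right) = 9 s + 27 U$)
$S{\left(v,z \right)} = 4$ ($S{\left(v,z \right)} = 2 - -2 = 2 + 2 = 4$)
$l{\left(G,Z \right)} = - \frac{1775}{1773}$ ($l{\left(G,Z \right)} = -1 + \frac{- \frac{6}{9} \cdot \frac{1}{197}}{3} = -1 + \frac{\left(-6\right) \frac{1}{9} \cdot \frac{1}{197}}{3} = -1 + \frac{\left(- \frac{2}{3}\right) \frac{1}{197}}{3} = -1 + \frac{1}{3} \left(- \frac{2}{591}\right) = -1 - \frac{2}{1773} = - \frac{1775}{1773}$)
$S{\left(-1,0 \right)} l{\left(g{\left(9,12 \right)},73 \right)} = 4 \left(- \frac{1775}{1773}\right) = - \frac{7100}{1773}$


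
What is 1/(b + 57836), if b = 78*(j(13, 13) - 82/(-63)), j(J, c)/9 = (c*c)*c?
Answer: 21/33604862 ≈ 6.2491e-7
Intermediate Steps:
j(J, c) = 9*c³ (j(J, c) = 9*((c*c)*c) = 9*(c²*c) = 9*c³)
b = 32390306/21 (b = 78*(9*13³ - 82/(-63)) = 78*(9*2197 - 82*(-1/63)) = 78*(19773 + 82/63) = 78*(1245781/63) = 32390306/21 ≈ 1.5424e+6)
1/(b + 57836) = 1/(32390306/21 + 57836) = 1/(33604862/21) = 21/33604862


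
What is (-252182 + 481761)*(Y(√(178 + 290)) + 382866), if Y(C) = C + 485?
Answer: 88009339229 + 1377474*√13 ≈ 8.8014e+10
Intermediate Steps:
Y(C) = 485 + C
(-252182 + 481761)*(Y(√(178 + 290)) + 382866) = (-252182 + 481761)*((485 + √(178 + 290)) + 382866) = 229579*((485 + √468) + 382866) = 229579*((485 + 6*√13) + 382866) = 229579*(383351 + 6*√13) = 88009339229 + 1377474*√13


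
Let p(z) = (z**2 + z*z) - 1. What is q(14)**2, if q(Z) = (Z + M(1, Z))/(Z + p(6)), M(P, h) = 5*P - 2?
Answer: 1/25 ≈ 0.040000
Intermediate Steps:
M(P, h) = -2 + 5*P
p(z) = -1 + 2*z**2 (p(z) = (z**2 + z**2) - 1 = 2*z**2 - 1 = -1 + 2*z**2)
q(Z) = (3 + Z)/(71 + Z) (q(Z) = (Z + (-2 + 5*1))/(Z + (-1 + 2*6**2)) = (Z + (-2 + 5))/(Z + (-1 + 2*36)) = (Z + 3)/(Z + (-1 + 72)) = (3 + Z)/(Z + 71) = (3 + Z)/(71 + Z))
q(14)**2 = ((3 + 14)/(71 + 14))**2 = (17/85)**2 = ((1/85)*17)**2 = (1/5)**2 = 1/25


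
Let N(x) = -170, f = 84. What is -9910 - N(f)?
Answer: -9740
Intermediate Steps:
-9910 - N(f) = -9910 - 1*(-170) = -9910 + 170 = -9740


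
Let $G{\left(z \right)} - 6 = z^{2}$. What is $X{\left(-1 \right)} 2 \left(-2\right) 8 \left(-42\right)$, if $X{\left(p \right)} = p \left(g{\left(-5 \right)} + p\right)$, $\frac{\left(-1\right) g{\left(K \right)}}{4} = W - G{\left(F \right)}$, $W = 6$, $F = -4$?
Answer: $-84672$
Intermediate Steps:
$G{\left(z \right)} = 6 + z^{2}$
$g{\left(K \right)} = 64$ ($g{\left(K \right)} = - 4 \left(6 - \left(6 + \left(-4\right)^{2}\right)\right) = - 4 \left(6 - \left(6 + 16\right)\right) = - 4 \left(6 - 22\right) = \left(-4\right) \left(-16\right) = 64$)
$X{\left(p \right)} = p \left(64 + p\right)$
$X{\left(-1 \right)} 2 \left(-2\right) 8 \left(-42\right) = - (64 - 1) 2 \left(-2\right) 8 \left(-42\right) = \left(-1\right) 63 \cdot 2 \left(-2\right) 8 \left(-42\right) = \left(-63\right) 2 \left(-2\right) 8 \left(-42\right) = \left(-126\right) \left(-2\right) 8 \left(-42\right) = 252 \cdot 8 \left(-42\right) = 2016 \left(-42\right) = -84672$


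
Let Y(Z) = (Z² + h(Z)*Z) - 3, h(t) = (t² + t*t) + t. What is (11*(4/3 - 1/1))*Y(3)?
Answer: 253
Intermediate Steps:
h(t) = t + 2*t² (h(t) = (t² + t²) + t = 2*t² + t = t + 2*t²)
Y(Z) = -3 + Z² + Z²*(1 + 2*Z) (Y(Z) = (Z² + (Z*(1 + 2*Z))*Z) - 3 = (Z² + Z²*(1 + 2*Z)) - 3 = -3 + Z² + Z²*(1 + 2*Z))
(11*(4/3 - 1/1))*Y(3) = (11*(4/3 - 1/1))*(-3 + 2*3² + 2*3³) = (11*(4*(⅓) - 1*1))*(-3 + 2*9 + 2*27) = (11*(4/3 - 1))*(-3 + 18 + 54) = (11*(⅓))*69 = (11/3)*69 = 253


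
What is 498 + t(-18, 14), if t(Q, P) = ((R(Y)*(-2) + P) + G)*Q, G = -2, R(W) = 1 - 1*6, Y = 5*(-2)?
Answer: 102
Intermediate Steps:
Y = -10
R(W) = -5 (R(W) = 1 - 6 = -5)
t(Q, P) = Q*(8 + P) (t(Q, P) = ((-5*(-2) + P) - 2)*Q = ((10 + P) - 2)*Q = (8 + P)*Q = Q*(8 + P))
498 + t(-18, 14) = 498 - 18*(8 + 14) = 498 - 18*22 = 498 - 396 = 102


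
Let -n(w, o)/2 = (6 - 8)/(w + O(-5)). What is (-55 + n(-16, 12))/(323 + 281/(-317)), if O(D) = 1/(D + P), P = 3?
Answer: -577891/3369630 ≈ -0.17150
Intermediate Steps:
O(D) = 1/(3 + D) (O(D) = 1/(D + 3) = 1/(3 + D))
n(w, o) = 4/(-1/2 + w) (n(w, o) = -2*(6 - 8)/(w + 1/(3 - 5)) = -(-4)/(w + 1/(-2)) = -(-4)/(w - 1/2) = -(-4)/(-1/2 + w) = 4/(-1/2 + w))
(-55 + n(-16, 12))/(323 + 281/(-317)) = (-55 + 8/(-1 + 2*(-16)))/(323 + 281/(-317)) = (-55 + 8/(-1 - 32))/(323 + 281*(-1/317)) = (-55 + 8/(-33))/(323 - 281/317) = (-55 + 8*(-1/33))/(102110/317) = (-55 - 8/33)*(317/102110) = -1823/33*317/102110 = -577891/3369630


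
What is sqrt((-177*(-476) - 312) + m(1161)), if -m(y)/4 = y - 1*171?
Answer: 2*sqrt(19995) ≈ 282.81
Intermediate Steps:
m(y) = 684 - 4*y (m(y) = -4*(y - 1*171) = -4*(y - 171) = -4*(-171 + y) = 684 - 4*y)
sqrt((-177*(-476) - 312) + m(1161)) = sqrt((-177*(-476) - 312) + (684 - 4*1161)) = sqrt((84252 - 312) + (684 - 4644)) = sqrt(83940 - 3960) = sqrt(79980) = 2*sqrt(19995)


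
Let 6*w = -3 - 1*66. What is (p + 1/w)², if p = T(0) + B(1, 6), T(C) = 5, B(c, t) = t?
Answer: 63001/529 ≈ 119.09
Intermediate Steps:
w = -23/2 (w = (-3 - 1*66)/6 = (-3 - 66)/6 = (⅙)*(-69) = -23/2 ≈ -11.500)
p = 11 (p = 5 + 6 = 11)
(p + 1/w)² = (11 + 1/(-23/2))² = (11 - 2/23)² = (251/23)² = 63001/529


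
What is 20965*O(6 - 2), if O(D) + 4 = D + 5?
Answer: 104825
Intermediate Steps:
O(D) = 1 + D (O(D) = -4 + (D + 5) = -4 + (5 + D) = 1 + D)
20965*O(6 - 2) = 20965*(1 + (6 - 2)) = 20965*(1 + 4) = 20965*5 = 104825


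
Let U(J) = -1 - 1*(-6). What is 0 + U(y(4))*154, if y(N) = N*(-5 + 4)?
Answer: 770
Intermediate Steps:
y(N) = -N (y(N) = N*(-1) = -N)
U(J) = 5 (U(J) = -1 + 6 = 5)
0 + U(y(4))*154 = 0 + 5*154 = 0 + 770 = 770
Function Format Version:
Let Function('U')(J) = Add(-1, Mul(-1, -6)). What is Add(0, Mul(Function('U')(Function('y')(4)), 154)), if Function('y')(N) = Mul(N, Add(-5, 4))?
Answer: 770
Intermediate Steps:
Function('y')(N) = Mul(-1, N) (Function('y')(N) = Mul(N, -1) = Mul(-1, N))
Function('U')(J) = 5 (Function('U')(J) = Add(-1, 6) = 5)
Add(0, Mul(Function('U')(Function('y')(4)), 154)) = Add(0, Mul(5, 154)) = Add(0, 770) = 770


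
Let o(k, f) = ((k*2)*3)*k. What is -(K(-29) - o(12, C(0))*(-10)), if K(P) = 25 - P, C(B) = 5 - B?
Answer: -8694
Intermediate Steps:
o(k, f) = 6*k² (o(k, f) = ((2*k)*3)*k = (6*k)*k = 6*k²)
-(K(-29) - o(12, C(0))*(-10)) = -((25 - 1*(-29)) - 6*12²*(-10)) = -((25 + 29) - 6*144*(-10)) = -(54 - 864*(-10)) = -(54 - 1*(-8640)) = -(54 + 8640) = -1*8694 = -8694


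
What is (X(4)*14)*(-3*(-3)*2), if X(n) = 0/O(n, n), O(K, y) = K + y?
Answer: 0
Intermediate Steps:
X(n) = 0 (X(n) = 0/(n + n) = 0/((2*n)) = 0*(1/(2*n)) = 0)
(X(4)*14)*(-3*(-3)*2) = (0*14)*(-3*(-3)*2) = 0*(9*2) = 0*18 = 0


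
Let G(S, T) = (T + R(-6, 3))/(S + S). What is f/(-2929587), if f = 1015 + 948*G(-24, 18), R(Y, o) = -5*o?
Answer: -3823/11718348 ≈ -0.00032624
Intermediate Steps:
G(S, T) = (-15 + T)/(2*S) (G(S, T) = (T - 5*3)/(S + S) = (T - 15)/((2*S)) = (-15 + T)*(1/(2*S)) = (-15 + T)/(2*S))
f = 3823/4 (f = 1015 + 948*((½)*(-15 + 18)/(-24)) = 1015 + 948*((½)*(-1/24)*3) = 1015 + 948*(-1/16) = 1015 - 237/4 = 3823/4 ≈ 955.75)
f/(-2929587) = (3823/4)/(-2929587) = (3823/4)*(-1/2929587) = -3823/11718348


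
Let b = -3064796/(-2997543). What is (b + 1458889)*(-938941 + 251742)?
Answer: -3005180033726631077/2997543 ≈ -1.0025e+12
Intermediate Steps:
b = 3064796/2997543 (b = -3064796*(-1/2997543) = 3064796/2997543 ≈ 1.0224)
(b + 1458889)*(-938941 + 251742) = (3064796/2997543 + 1458889)*(-938941 + 251742) = (4373085574523/2997543)*(-687199) = -3005180033726631077/2997543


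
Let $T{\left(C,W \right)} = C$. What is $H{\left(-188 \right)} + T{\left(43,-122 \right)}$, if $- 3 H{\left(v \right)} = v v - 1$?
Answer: $-11738$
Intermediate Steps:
$H{\left(v \right)} = \frac{1}{3} - \frac{v^{2}}{3}$ ($H{\left(v \right)} = - \frac{v v - 1}{3} = - \frac{v^{2} - 1}{3} = - \frac{-1 + v^{2}}{3} = \frac{1}{3} - \frac{v^{2}}{3}$)
$H{\left(-188 \right)} + T{\left(43,-122 \right)} = \left(\frac{1}{3} - \frac{\left(-188\right)^{2}}{3}\right) + 43 = \left(\frac{1}{3} - \frac{35344}{3}\right) + 43 = -11781 + 43 = -11738$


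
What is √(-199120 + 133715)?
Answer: I*√65405 ≈ 255.74*I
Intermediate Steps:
√(-199120 + 133715) = √(-65405) = I*√65405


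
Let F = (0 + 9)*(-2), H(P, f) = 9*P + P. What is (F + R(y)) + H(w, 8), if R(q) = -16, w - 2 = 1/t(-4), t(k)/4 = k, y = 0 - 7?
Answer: -117/8 ≈ -14.625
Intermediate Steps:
y = -7
t(k) = 4*k
w = 31/16 (w = 2 + 1/(4*(-4)) = 2 + 1/(-16) = 2 - 1/16 = 31/16 ≈ 1.9375)
H(P, f) = 10*P
F = -18 (F = 9*(-2) = -18)
(F + R(y)) + H(w, 8) = (-18 - 16) + 10*(31/16) = -34 + 155/8 = -117/8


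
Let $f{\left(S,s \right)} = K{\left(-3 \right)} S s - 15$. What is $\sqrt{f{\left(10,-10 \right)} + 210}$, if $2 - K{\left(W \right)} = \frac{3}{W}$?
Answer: $i \sqrt{105} \approx 10.247 i$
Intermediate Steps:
$K{\left(W \right)} = 2 - \frac{3}{W}$
$f{\left(S,s \right)} = -15 + 3 S s$ ($f{\left(S,s \right)} = \left(2 - \frac{3}{-3}\right) S s - 15 = \left(2 - -1\right) S s - 15 = \left(2 + 1\right) S s - 15 = 3 S s - 15 = -15 + 3 S s$)
$\sqrt{f{\left(10,-10 \right)} + 210} = \sqrt{\left(-15 + 3 \cdot 10 \left(-10\right)\right) + 210} = \sqrt{\left(-15 - 300\right) + 210} = \sqrt{-315 + 210} = \sqrt{-105} = i \sqrt{105}$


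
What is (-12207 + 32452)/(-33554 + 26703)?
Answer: -20245/6851 ≈ -2.9550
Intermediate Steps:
(-12207 + 32452)/(-33554 + 26703) = 20245/(-6851) = 20245*(-1/6851) = -20245/6851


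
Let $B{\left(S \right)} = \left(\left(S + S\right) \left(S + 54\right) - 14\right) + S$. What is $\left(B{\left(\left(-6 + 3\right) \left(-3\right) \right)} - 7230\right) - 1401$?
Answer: $-7502$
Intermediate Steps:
$B{\left(S \right)} = -14 + S + 2 S \left(54 + S\right)$ ($B{\left(S \right)} = \left(2 S \left(54 + S\right) - 14\right) + S = \left(-14 + 2 S \left(54 + S\right)\right) + S = -14 + S + 2 S \left(54 + S\right)$)
$\left(B{\left(\left(-6 + 3\right) \left(-3\right) \right)} - 7230\right) - 1401 = \left(\left(-14 + 2 \left(\left(-6 + 3\right) \left(-3\right)\right)^{2} + 109 \left(-6 + 3\right) \left(-3\right)\right) - 7230\right) - 1401 = \left(\left(-14 + 2 \left(\left(-3\right) \left(-3\right)\right)^{2} + 109 \left(\left(-3\right) \left(-3\right)\right)\right) - 7230\right) - 1401 = \left(\left(-14 + 2 \cdot 9^{2} + 109 \cdot 9\right) - 7230\right) - 1401 = \left(\left(-14 + 2 \cdot 81 + 981\right) - 7230\right) - 1401 = \left(\left(-14 + 162 + 981\right) - 7230\right) - 1401 = \left(1129 - 7230\right) - 1401 = -6101 - 1401 = -7502$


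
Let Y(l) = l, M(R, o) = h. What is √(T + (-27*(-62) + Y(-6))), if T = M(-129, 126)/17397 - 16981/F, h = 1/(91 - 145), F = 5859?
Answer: √854302083527887302/22650894 ≈ 40.806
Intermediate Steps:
h = -1/54 (h = 1/(-54) = -1/54 ≈ -0.018519)
M(R, o) = -1/54
T = -590837131/203858046 (T = -1/54/17397 - 16981/5859 = -1/54*1/17397 - 16981*1/5859 = -1/939438 - 16981/5859 = -590837131/203858046 ≈ -2.8983)
√(T + (-27*(-62) + Y(-6))) = √(-590837131/203858046 + (-27*(-62) - 6)) = √(-590837131/203858046 + (1674 - 6)) = √(-590837131/203858046 + 1668) = √(339444383597/203858046) = √854302083527887302/22650894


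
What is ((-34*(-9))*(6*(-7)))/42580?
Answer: -3213/10645 ≈ -0.30183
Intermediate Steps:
((-34*(-9))*(6*(-7)))/42580 = (306*(-42))*(1/42580) = -12852*1/42580 = -3213/10645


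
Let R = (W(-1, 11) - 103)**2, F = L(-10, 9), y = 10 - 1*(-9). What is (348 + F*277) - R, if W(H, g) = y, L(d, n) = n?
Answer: -4215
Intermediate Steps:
y = 19 (y = 10 + 9 = 19)
F = 9
W(H, g) = 19
R = 7056 (R = (19 - 103)**2 = (-84)**2 = 7056)
(348 + F*277) - R = (348 + 9*277) - 1*7056 = (348 + 2493) - 7056 = 2841 - 7056 = -4215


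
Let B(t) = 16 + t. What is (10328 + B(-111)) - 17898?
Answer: -7665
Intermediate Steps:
(10328 + B(-111)) - 17898 = (10328 + (16 - 111)) - 17898 = (10328 - 95) - 17898 = 10233 - 17898 = -7665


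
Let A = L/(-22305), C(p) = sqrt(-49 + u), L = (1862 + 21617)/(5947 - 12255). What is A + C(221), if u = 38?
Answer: 23479/140699940 + I*sqrt(11) ≈ 0.00016687 + 3.3166*I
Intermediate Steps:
L = -23479/6308 (L = 23479/(-6308) = 23479*(-1/6308) = -23479/6308 ≈ -3.7221)
C(p) = I*sqrt(11) (C(p) = sqrt(-49 + 38) = sqrt(-11) = I*sqrt(11))
A = 23479/140699940 (A = -23479/6308/(-22305) = -23479/6308*(-1/22305) = 23479/140699940 ≈ 0.00016687)
A + C(221) = 23479/140699940 + I*sqrt(11)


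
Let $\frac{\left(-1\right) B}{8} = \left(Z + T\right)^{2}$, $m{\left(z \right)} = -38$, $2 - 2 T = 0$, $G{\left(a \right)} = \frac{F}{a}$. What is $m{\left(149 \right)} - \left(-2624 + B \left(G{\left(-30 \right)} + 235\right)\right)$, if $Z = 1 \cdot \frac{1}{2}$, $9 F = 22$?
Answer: $\frac{102218}{15} \approx 6814.5$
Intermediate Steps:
$F = \frac{22}{9}$ ($F = \frac{1}{9} \cdot 22 = \frac{22}{9} \approx 2.4444$)
$G{\left(a \right)} = \frac{22}{9 a}$
$Z = \frac{1}{2}$ ($Z = 1 \cdot \frac{1}{2} = \frac{1}{2} \approx 0.5$)
$T = 1$ ($T = 1 - 0 = 1 + 0 = 1$)
$B = -18$ ($B = - 8 \left(\frac{1}{2} + 1\right)^{2} = - 8 \left(\frac{3}{2}\right)^{2} = \left(-8\right) \frac{9}{4} = -18$)
$m{\left(149 \right)} - \left(-2624 + B \left(G{\left(-30 \right)} + 235\right)\right) = -38 - \left(-2624 - 18 \left(\frac{22}{9 \left(-30\right)} + 235\right)\right) = -38 - \left(-2624 - 18 \left(\frac{22}{9} \left(- \frac{1}{30}\right) + 235\right)\right) = -38 - \left(-2624 - 18 \left(- \frac{11}{135} + 235\right)\right) = -38 - \left(-2624 - \frac{63428}{15}\right) = -38 + \left(2624 - - \frac{63428}{15}\right) = -38 + \left(2624 + \frac{63428}{15}\right) = -38 + \frac{102788}{15} = \frac{102218}{15}$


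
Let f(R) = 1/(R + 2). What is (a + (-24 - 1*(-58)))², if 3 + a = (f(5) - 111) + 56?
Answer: 27889/49 ≈ 569.16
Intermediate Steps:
f(R) = 1/(2 + R)
a = -405/7 (a = -3 + ((1/(2 + 5) - 111) + 56) = -3 + ((1/7 - 111) + 56) = -3 + ((⅐ - 111) + 56) = -3 + (-776/7 + 56) = -3 - 384/7 = -405/7 ≈ -57.857)
(a + (-24 - 1*(-58)))² = (-405/7 + (-24 - 1*(-58)))² = (-405/7 + (-24 + 58))² = (-405/7 + 34)² = (-167/7)² = 27889/49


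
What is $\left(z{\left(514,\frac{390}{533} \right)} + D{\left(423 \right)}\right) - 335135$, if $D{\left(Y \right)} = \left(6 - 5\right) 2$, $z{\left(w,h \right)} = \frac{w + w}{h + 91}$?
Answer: $- \frac{1260393065}{3761} \approx -3.3512 \cdot 10^{5}$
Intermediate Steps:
$z{\left(w,h \right)} = \frac{2 w}{91 + h}$
$D{\left(Y \right)} = 2$ ($D{\left(Y \right)} = 1 \cdot 2 = 2$)
$\left(z{\left(514,\frac{390}{533} \right)} + D{\left(423 \right)}\right) - 335135 = \left(2 \cdot 514 \frac{1}{91 + \frac{390}{533}} + 2\right) - 335135 = \left(2 \cdot 514 \frac{1}{91 + 390 \cdot \frac{1}{533}} + 2\right) - 335135 = \left(2 \cdot 514 \frac{1}{91 + \frac{30}{41}} + 2\right) - 335135 = \left(2 \cdot 514 \frac{1}{\frac{3761}{41}} + 2\right) - 335135 = \left(2 \cdot 514 \cdot \frac{41}{3761} + 2\right) - 335135 = \left(\frac{42148}{3761} + 2\right) - 335135 = \frac{49670}{3761} - 335135 = - \frac{1260393065}{3761}$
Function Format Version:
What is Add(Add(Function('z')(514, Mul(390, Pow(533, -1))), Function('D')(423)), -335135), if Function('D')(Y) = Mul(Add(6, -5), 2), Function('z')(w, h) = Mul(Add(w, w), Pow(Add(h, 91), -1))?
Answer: Rational(-1260393065, 3761) ≈ -3.3512e+5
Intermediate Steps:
Function('z')(w, h) = Mul(2, w, Pow(Add(91, h), -1)) (Function('z')(w, h) = Mul(Mul(2, w), Pow(Add(91, h), -1)) = Mul(2, w, Pow(Add(91, h), -1)))
Function('D')(Y) = 2 (Function('D')(Y) = Mul(1, 2) = 2)
Add(Add(Function('z')(514, Mul(390, Pow(533, -1))), Function('D')(423)), -335135) = Add(Add(Mul(2, 514, Pow(Add(91, Mul(390, Pow(533, -1))), -1)), 2), -335135) = Add(Add(Mul(2, 514, Pow(Add(91, Mul(390, Rational(1, 533))), -1)), 2), -335135) = Add(Add(Mul(2, 514, Pow(Add(91, Rational(30, 41)), -1)), 2), -335135) = Add(Add(Mul(2, 514, Pow(Rational(3761, 41), -1)), 2), -335135) = Add(Add(Mul(2, 514, Rational(41, 3761)), 2), -335135) = Add(Add(Rational(42148, 3761), 2), -335135) = Add(Rational(49670, 3761), -335135) = Rational(-1260393065, 3761)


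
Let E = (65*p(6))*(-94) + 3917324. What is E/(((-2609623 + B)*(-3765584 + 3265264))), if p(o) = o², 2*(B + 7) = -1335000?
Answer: 924341/409903420400 ≈ 2.2550e-6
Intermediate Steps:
B = -667507 (B = -7 + (½)*(-1335000) = -7 - 667500 = -667507)
E = 3697364 (E = (65*6²)*(-94) + 3917324 = (65*36)*(-94) + 3917324 = 2340*(-94) + 3917324 = -219960 + 3917324 = 3697364)
E/(((-2609623 + B)*(-3765584 + 3265264))) = 3697364/(((-2609623 - 667507)*(-3765584 + 3265264))) = 3697364/((-3277130*(-500320))) = 3697364/1639613681600 = 3697364*(1/1639613681600) = 924341/409903420400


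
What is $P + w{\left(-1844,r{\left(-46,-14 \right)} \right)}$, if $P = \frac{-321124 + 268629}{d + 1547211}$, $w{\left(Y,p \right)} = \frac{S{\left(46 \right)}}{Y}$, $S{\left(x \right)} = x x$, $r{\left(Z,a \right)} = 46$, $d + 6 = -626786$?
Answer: $- \frac{511101846}{424313159} \approx -1.2045$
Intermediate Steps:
$d = -626792$ ($d = -6 - 626786 = -626792$)
$S{\left(x \right)} = x^{2}$
$w{\left(Y,p \right)} = \frac{2116}{Y}$ ($w{\left(Y,p \right)} = \frac{46^{2}}{Y} = \frac{2116}{Y}$)
$P = - \frac{52495}{920419}$ ($P = \frac{-321124 + 268629}{-626792 + 1547211} = - \frac{52495}{920419} \approx -0.057034$)
$P + w{\left(-1844,r{\left(-46,-14 \right)} \right)} = - \frac{52495}{920419} + \frac{2116}{-1844} = - \frac{52495}{920419} + 2116 \left(- \frac{1}{1844}\right) = - \frac{52495}{920419} - \frac{529}{461} = - \frac{511101846}{424313159}$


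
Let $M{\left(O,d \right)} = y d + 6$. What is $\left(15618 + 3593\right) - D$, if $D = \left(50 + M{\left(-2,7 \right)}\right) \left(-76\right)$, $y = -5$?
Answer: $20807$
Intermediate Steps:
$M{\left(O,d \right)} = 6 - 5 d$ ($M{\left(O,d \right)} = - 5 d + 6 = 6 - 5 d$)
$D = -1596$ ($D = \left(50 + \left(6 - 35\right)\right) \left(-76\right) = \left(50 - 29\right) \left(-76\right) = 21 \left(-76\right) = -1596$)
$\left(15618 + 3593\right) - D = \left(15618 + 3593\right) - -1596 = 19211 + 1596 = 20807$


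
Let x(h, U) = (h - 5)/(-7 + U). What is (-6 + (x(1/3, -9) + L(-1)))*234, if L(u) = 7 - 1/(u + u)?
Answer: 1677/4 ≈ 419.25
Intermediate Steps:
L(u) = 7 - 1/(2*u)
x(h, U) = (-5 + h)/(-7 + U)
(-6 + (x(1/3, -9) + L(-1)))*234 = (-6 + ((-5 + 1/3)/(-7 - 9) + (7 - 1/2/(-1))))*234 = (-6 + ((-5 + 1*(1/3))/(-16) + (7 - 1/2*(-1))))*234 = (-6 + (-(-5 + 1/3)/16 + (7 + 1/2)))*234 = (-6 + (-1/16*(-14/3) + 15/2))*234 = (-6 + (7/24 + 15/2))*234 = (-6 + 187/24)*234 = (43/24)*234 = 1677/4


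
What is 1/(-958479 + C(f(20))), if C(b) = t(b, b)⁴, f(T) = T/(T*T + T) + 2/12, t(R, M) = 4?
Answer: -1/958223 ≈ -1.0436e-6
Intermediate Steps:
f(T) = ⅙ + T/(T + T²) (f(T) = T/(T² + T) + 2*(1/12) = T/(T + T²) + ⅙ = ⅙ + T/(T + T²))
C(b) = 256 (C(b) = 4⁴ = 256)
1/(-958479 + C(f(20))) = 1/(-958479 + 256) = 1/(-958223) = -1/958223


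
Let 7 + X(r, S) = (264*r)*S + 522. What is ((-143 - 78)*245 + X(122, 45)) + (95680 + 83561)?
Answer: 1574971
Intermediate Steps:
X(r, S) = 515 + 264*S*r (X(r, S) = -7 + ((264*r)*S + 522) = -7 + (264*S*r + 522) = -7 + (522 + 264*S*r) = 515 + 264*S*r)
((-143 - 78)*245 + X(122, 45)) + (95680 + 83561) = ((-143 - 78)*245 + (515 + 264*45*122)) + (95680 + 83561) = (-221*245 + (515 + 1449360)) + 179241 = (-54145 + 1449875) + 179241 = 1395730 + 179241 = 1574971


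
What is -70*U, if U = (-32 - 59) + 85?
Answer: 420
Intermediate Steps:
U = -6 (U = -91 + 85 = -6)
-70*U = -70*(-6) = 420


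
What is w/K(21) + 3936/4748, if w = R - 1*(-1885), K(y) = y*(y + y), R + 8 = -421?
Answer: 185440/74781 ≈ 2.4798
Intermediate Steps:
R = -429 (R = -8 - 421 = -429)
K(y) = 2*y² (K(y) = y*(2*y) = 2*y²)
w = 1456 (w = -429 - 1*(-1885) = -429 + 1885 = 1456)
w/K(21) + 3936/4748 = 1456/((2*21²)) + 3936/4748 = 1456/((2*441)) + 3936*(1/4748) = 1456/882 + 984/1187 = 1456*(1/882) + 984/1187 = 104/63 + 984/1187 = 185440/74781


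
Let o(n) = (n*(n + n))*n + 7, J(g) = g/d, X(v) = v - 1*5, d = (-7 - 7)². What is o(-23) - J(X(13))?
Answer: -1192025/49 ≈ -24327.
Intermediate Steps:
d = 196 (d = (-14)² = 196)
X(v) = -5 + v (X(v) = v - 5 = -5 + v)
J(g) = g/196
o(n) = 7 + 2*n³ (o(n) = (n*(2*n))*n + 7 = (2*n²)*n + 7 = 2*n³ + 7 = 7 + 2*n³)
o(-23) - J(X(13)) = (7 + 2*(-23)³) - (-5 + 13)/196 = (7 + 2*(-12167)) - 8/196 = (7 - 24334) - 1*2/49 = -24327 - 2/49 = -1192025/49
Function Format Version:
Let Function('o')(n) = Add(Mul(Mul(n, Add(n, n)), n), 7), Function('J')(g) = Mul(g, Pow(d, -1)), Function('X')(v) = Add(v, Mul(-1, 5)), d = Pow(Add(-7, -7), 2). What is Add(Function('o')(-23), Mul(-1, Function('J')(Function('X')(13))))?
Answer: Rational(-1192025, 49) ≈ -24327.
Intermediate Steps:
d = 196 (d = Pow(-14, 2) = 196)
Function('X')(v) = Add(-5, v) (Function('X')(v) = Add(v, -5) = Add(-5, v))
Function('J')(g) = Mul(Rational(1, 196), g) (Function('J')(g) = Mul(g, Pow(196, -1)) = Mul(g, Rational(1, 196)) = Mul(Rational(1, 196), g))
Function('o')(n) = Add(7, Mul(2, Pow(n, 3))) (Function('o')(n) = Add(Mul(Mul(n, Mul(2, n)), n), 7) = Add(Mul(Mul(2, Pow(n, 2)), n), 7) = Add(Mul(2, Pow(n, 3)), 7) = Add(7, Mul(2, Pow(n, 3))))
Add(Function('o')(-23), Mul(-1, Function('J')(Function('X')(13)))) = Add(Add(7, Mul(2, Pow(-23, 3))), Mul(-1, Mul(Rational(1, 196), Add(-5, 13)))) = Add(Add(7, Mul(2, -12167)), Mul(-1, Mul(Rational(1, 196), 8))) = Add(Add(7, -24334), Mul(-1, Rational(2, 49))) = Add(-24327, Rational(-2, 49)) = Rational(-1192025, 49)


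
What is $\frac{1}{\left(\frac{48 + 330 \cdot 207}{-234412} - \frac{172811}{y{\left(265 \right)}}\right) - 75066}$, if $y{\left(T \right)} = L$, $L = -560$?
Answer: $- \frac{32817680}{2453374293967} \approx -1.3377 \cdot 10^{-5}$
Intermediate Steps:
$y{\left(T \right)} = -560$
$\frac{1}{\left(\frac{48 + 330 \cdot 207}{-234412} - \frac{172811}{y{\left(265 \right)}}\right) - 75066} = \frac{1}{\left(\frac{48 + 330 \cdot 207}{-234412} - \frac{172811}{-560}\right) - 75066} = \frac{1}{\left(\left(48 + 68310\right) \left(- \frac{1}{234412}\right) - - \frac{172811}{560}\right) - 75066} = \frac{1}{\left(68358 \left(- \frac{1}{234412}\right) + \frac{172811}{560}\right) - 75066} = \frac{1}{\left(- \frac{34179}{117206} + \frac{172811}{560}\right) - 75066} = \frac{1}{\frac{10117672913}{32817680} - 75066} = \frac{1}{- \frac{2453374293967}{32817680}} = - \frac{32817680}{2453374293967}$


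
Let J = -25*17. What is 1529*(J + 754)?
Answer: 503041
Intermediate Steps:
J = -425
1529*(J + 754) = 1529*(-425 + 754) = 1529*329 = 503041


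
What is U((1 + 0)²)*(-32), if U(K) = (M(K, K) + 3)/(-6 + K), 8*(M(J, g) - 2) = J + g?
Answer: 168/5 ≈ 33.600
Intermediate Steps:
M(J, g) = 2 + J/8 + g/8 (M(J, g) = 2 + (J + g)/8 = 2 + (J/8 + g/8) = 2 + J/8 + g/8)
U(K) = (5 + K/4)/(-6 + K) (U(K) = ((2 + K/8 + K/8) + 3)/(-6 + K) = ((2 + K/4) + 3)/(-6 + K) = (5 + K/4)/(-6 + K))
U((1 + 0)²)*(-32) = ((20 + (1 + 0)²)/(4*(-6 + (1 + 0)²)))*(-32) = ((20 + 1²)/(4*(-6 + 1²)))*(-32) = ((20 + 1)/(4*(-6 + 1)))*(-32) = ((¼)*21/(-5))*(-32) = ((¼)*(-⅕)*21)*(-32) = -21/20*(-32) = 168/5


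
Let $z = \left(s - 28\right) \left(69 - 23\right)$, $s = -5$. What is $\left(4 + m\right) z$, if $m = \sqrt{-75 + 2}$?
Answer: $-6072 - 1518 i \sqrt{73} \approx -6072.0 - 12970.0 i$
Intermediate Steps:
$m = i \sqrt{73}$ ($m = \sqrt{-73} = i \sqrt{73} \approx 8.544 i$)
$z = -1518$ ($z = \left(-5 - 28\right) \left(69 - 23\right) = \left(-33\right) 46 = -1518$)
$\left(4 + m\right) z = \left(4 + i \sqrt{73}\right) \left(-1518\right) = -6072 - 1518 i \sqrt{73}$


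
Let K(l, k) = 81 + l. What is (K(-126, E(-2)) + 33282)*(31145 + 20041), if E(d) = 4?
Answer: 1701269082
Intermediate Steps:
(K(-126, E(-2)) + 33282)*(31145 + 20041) = ((81 - 126) + 33282)*(31145 + 20041) = (-45 + 33282)*51186 = 33237*51186 = 1701269082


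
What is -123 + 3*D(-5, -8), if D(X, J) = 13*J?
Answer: -435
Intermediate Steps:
-123 + 3*D(-5, -8) = -123 + 3*(13*(-8)) = -123 + 3*(-104) = -123 - 312 = -435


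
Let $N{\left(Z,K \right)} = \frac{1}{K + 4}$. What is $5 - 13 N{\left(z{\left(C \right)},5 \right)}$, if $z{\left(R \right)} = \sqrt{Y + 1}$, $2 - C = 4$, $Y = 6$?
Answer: $\frac{32}{9} \approx 3.5556$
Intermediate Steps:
$C = -2$ ($C = 2 - 4 = -2$)
$z{\left(R \right)} = \sqrt{7}$ ($z{\left(R \right)} = \sqrt{6 + 1} = \sqrt{7}$)
$N{\left(Z,K \right)} = \frac{1}{4 + K}$
$5 - 13 N{\left(z{\left(C \right)},5 \right)} = 5 - \frac{13}{4 + 5} = 5 - \frac{13}{9} = \frac{32}{9}$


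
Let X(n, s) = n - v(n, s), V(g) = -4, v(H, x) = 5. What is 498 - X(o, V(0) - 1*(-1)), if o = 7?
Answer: 496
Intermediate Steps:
X(n, s) = -5 + n (X(n, s) = n - 1*5 = n - 5 = -5 + n)
498 - X(o, V(0) - 1*(-1)) = 498 - (-5 + 7) = 498 - 1*2 = 498 - 2 = 496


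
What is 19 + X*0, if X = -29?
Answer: 19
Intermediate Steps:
19 + X*0 = 19 - 29*0 = 19 + 0 = 19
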